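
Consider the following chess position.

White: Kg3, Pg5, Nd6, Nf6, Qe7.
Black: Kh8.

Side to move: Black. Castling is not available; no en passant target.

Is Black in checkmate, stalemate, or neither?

Black to move; black king on h8.
In check: no.
King squares — g7: attacked by Qe7; h7: attacked by Nf6; g8: attacked by Nf6.
Legal moves for Black: none.
Not in check and no legal moves → stalemate.

stalemate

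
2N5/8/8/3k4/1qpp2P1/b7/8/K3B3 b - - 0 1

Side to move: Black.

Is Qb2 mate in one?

After Qb2: white king on a1; in check: yes, from the black queen on b2.
King squares — b1: attacked by Qb2; a2: attacked by Qb2; b2: attacked by Ba3.
White has no legal moves → checkmate.

yes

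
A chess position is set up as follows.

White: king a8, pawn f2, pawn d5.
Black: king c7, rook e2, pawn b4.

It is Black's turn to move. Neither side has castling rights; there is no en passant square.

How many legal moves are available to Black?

Black to move; king on c7.
In check: no.
Legal moves: Kd8, Kc8, Kd7, Kd6, Kb6, Re8+, Re7, Re6, Re5, Re4, Re3, Rxf2, Rd2, Rc2, Rb2, Ra2#, Re1, b3.
Count: 18.

18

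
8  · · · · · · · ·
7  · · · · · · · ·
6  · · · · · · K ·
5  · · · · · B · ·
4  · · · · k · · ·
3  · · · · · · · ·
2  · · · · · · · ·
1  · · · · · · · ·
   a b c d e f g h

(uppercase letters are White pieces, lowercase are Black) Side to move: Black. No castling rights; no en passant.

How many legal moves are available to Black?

Black to move; king on e4.
In check: yes, from the white bishop on f5.
Legal moves: Ke5, Kd5, Kf4, Kd4, Kf3, Ke3.
Count: 6.

6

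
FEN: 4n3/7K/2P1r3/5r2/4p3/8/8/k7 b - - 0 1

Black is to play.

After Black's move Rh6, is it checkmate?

no

After Rh6: white king on h7; in check: yes, from the black rook on h6.
White has 2 legal replies: Kg8, Kxh6.
In check but a legal move exists → not checkmate.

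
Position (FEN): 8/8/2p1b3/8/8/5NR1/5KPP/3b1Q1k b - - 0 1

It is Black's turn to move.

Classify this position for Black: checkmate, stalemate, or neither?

Black to move; black king on h1.
In check: yes, from the white queen on f1.
King squares — g1: attacked by Qf1; g2: attacked by Qf1; h2: attacked by Nf3.
Legal moves for Black: none.
In check with no legal moves → checkmate.

checkmate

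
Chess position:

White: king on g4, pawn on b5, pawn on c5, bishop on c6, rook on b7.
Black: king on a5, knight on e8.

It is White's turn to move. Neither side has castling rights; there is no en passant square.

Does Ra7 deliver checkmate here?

no

After Ra7: black king on a5; in check: yes, from the white rook on a7.
Black has 1 legal reply: Kb4.
In check but a legal move exists → not checkmate.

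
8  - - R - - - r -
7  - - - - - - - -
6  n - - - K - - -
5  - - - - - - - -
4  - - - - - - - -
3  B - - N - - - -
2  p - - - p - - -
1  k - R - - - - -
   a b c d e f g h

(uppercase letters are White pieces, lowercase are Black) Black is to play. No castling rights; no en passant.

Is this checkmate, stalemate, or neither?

Black to move; black king on a1.
In check: yes, from the white rook on c1.
King squares — b1: attacked by Rc1; a2: own pawn; b2: attacked by Ba3.
Legal moves for Black: none.
In check with no legal moves → checkmate.

checkmate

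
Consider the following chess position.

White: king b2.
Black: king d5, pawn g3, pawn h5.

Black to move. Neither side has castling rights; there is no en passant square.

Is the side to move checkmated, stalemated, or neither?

neither

Black to move; black king on d5.
In check: no.
Legal moves for Black: Ke6, Kd6, Kc6, Ke5, Kc5, Ke4, Kd4, Kc4, h4, g2.
Black has 10 legal moves and is not in check → neither.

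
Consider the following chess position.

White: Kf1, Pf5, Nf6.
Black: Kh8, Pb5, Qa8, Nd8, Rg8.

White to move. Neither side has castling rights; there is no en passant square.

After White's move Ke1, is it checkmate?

After Ke1: black king on h8; in check: no.
Black is not in check, so this cannot be checkmate.

no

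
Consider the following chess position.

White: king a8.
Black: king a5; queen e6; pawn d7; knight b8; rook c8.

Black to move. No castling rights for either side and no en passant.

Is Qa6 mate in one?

After Qa6: white king on a8; in check: yes, from the black queen on a6.
King squares — a7: attacked by Qa6; b7: attacked by Qa6; b8: attacked by Rc8.
White has no legal moves → checkmate.

yes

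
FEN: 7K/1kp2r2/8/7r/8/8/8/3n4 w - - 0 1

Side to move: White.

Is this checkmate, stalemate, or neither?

White to move; white king on h8.
In check: yes, from the black rook on h5.
King squares — g7: attacked by Rf7; h7: attacked by Rh5; g8: available.
Legal moves for White: Kg8.
White is in check but has 1 legal move → neither.

neither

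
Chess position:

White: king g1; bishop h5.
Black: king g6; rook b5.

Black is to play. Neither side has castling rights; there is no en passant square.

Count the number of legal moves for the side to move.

8

Black to move; king on g6.
In check: yes, from the white bishop on h5.
Legal moves: Kh7, Kg7, Kh6, Kf6, Kxh5, Kg5, Kf5, Rxh5.
Count: 8.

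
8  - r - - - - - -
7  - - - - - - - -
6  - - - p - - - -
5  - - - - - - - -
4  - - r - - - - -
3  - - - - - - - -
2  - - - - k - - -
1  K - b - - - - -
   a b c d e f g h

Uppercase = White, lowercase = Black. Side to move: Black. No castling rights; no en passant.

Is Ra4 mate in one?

After Ra4: white king on a1; in check: yes, from the black rook on a4.
King squares — b1: attacked by Rb8; a2: attacked by Ra4; b2: attacked by Bc1.
White has no legal moves → checkmate.

yes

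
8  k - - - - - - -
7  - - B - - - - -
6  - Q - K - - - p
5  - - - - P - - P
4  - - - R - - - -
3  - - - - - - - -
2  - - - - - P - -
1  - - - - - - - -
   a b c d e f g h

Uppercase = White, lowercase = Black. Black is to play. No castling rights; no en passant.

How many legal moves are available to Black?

Black to move; king on a8.
In check: no.
Legal moves: none.
Count: 0.

0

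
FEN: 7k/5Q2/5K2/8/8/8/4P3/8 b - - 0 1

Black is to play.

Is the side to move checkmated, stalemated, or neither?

stalemate

Black to move; black king on h8.
In check: no.
King squares — g7: attacked by Kf6; h7: attacked by Qf7; g8: attacked by Qf7.
Legal moves for Black: none.
Not in check and no legal moves → stalemate.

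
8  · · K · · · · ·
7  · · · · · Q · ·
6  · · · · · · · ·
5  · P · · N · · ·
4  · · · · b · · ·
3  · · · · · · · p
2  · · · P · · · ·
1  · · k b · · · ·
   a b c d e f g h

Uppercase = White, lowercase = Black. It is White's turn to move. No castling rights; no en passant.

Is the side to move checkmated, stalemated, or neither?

White to move; white king on c8.
In check: no.
Legal moves for White include: Kd8, Kb8, Kd7, Kc7, Qg8, Qf8, Qe8, Qh7, Qg7, Qe7, Qd7, Qc7+, Qb7, Qa7, Qg6, Qf6, Qe6, Qh5, ... (list truncated; more exist).
White has legal moves and is not in check → neither.

neither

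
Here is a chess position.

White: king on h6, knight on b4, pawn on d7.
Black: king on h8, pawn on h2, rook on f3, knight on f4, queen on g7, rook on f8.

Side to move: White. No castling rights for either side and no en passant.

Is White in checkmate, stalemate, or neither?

White to move; white king on h6.
In check: yes, from the black queen on g7.
King squares — g5: attacked by Qg7; h5: attacked by Nf4; g6: attacked by Nf4; g7: attacked by Kh8; h7: attacked by Qg7.
Legal moves for White: none.
In check with no legal moves → checkmate.

checkmate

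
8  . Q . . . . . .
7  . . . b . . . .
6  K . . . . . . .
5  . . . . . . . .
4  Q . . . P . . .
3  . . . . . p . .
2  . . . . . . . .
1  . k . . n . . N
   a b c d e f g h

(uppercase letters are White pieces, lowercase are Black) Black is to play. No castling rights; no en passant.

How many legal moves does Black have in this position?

2

Black to move; king on b1.
In check: yes, from the white queen on b8.
Legal moves: Kc1, Bb5+.
Count: 2.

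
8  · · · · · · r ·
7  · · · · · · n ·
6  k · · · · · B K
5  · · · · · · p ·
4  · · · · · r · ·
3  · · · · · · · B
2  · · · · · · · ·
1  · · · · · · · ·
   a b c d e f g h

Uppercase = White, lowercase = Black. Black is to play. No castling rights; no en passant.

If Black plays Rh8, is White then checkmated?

After Rh8: white king on h6; in check: yes, from the black rook on h8.
White has 3 legal replies: Kxg7, Kxg5, Bh7.
In check but a legal move exists → not checkmate.

no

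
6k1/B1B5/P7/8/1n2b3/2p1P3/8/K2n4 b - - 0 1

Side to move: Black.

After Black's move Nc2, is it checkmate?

After Nc2: white king on a1; in check: yes, from the black knight on c2.
White has 2 legal replies: Ka2, Kb1.
In check but a legal move exists → not checkmate.

no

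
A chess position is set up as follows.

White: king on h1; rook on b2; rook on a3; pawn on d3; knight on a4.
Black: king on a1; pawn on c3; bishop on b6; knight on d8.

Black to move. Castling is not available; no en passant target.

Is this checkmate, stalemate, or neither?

Black to move; black king on a1.
In check: yes, from the white rook on a3.
King squares — b1: attacked by Rb2; a2: attacked by Rb2; b2: attacked by Na4.
Legal moves for Black: none.
In check with no legal moves → checkmate.

checkmate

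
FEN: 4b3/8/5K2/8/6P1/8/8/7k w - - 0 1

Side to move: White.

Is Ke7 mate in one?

After Ke7: black king on h1; in check: no.
Black is not in check, so this cannot be checkmate.

no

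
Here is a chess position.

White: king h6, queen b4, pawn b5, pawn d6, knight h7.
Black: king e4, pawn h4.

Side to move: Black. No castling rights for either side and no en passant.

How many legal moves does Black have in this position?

6

Black to move; king on e4.
In check: yes, from the white queen on b4.
Legal moves: Kf5, Ke5, Kd5, Kf3, Ke3, Kd3.
Count: 6.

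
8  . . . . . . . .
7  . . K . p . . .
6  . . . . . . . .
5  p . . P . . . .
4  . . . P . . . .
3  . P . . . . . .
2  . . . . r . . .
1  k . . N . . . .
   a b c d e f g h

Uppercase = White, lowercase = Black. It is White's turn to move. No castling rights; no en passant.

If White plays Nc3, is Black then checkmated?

After Nc3: black king on a1; in check: no.
Black is not in check, so this cannot be checkmate.

no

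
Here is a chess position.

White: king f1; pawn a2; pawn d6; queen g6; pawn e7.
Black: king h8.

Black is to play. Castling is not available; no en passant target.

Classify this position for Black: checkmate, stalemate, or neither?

Black to move; black king on h8.
In check: no.
King squares — g7: attacked by Qg6; h7: attacked by Qg6; g8: attacked by Qg6.
Legal moves for Black: none.
Not in check and no legal moves → stalemate.

stalemate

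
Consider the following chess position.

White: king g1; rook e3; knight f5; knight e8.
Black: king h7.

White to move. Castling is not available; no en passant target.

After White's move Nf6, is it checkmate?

After Nf6: black king on h7; in check: yes, from the white knight on f6.
Black has 2 legal replies: Kh8, Kg6.
In check but a legal move exists → not checkmate.

no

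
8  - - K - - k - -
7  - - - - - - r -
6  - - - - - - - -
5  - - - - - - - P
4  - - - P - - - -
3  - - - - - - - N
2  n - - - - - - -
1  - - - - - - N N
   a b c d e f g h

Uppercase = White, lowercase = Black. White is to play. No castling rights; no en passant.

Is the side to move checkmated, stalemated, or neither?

neither

White to move; white king on c8.
In check: no.
Legal moves for White: Kd8, Kb8, Ng5, Nf4, N3f2, Ng3, N1f2, Nf3, Ne2, h6, d5.
White has 11 legal moves and is not in check → neither.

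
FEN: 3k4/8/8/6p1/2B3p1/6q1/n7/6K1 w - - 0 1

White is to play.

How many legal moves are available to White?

White to move; king on g1.
In check: yes, from the black queen on g3.
Legal moves: Kh1, Kf1.
Count: 2.

2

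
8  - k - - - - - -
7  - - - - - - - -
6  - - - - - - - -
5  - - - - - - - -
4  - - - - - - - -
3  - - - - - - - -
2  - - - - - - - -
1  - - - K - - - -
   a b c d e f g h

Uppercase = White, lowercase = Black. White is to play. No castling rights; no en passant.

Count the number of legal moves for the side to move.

5

White to move; king on d1.
In check: no.
Legal moves: Ke2, Kd2, Kc2, Ke1, Kc1.
Count: 5.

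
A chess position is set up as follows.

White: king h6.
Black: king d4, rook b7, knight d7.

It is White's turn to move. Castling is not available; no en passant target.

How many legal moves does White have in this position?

White to move; king on h6.
In check: no.
Legal moves: Kh7, Kg7, Kg6, Kh5, Kg5.
Count: 5.

5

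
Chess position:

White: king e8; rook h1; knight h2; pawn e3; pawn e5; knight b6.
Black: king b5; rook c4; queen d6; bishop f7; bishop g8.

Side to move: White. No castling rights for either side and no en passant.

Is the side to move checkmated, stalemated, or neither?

White to move; white king on e8.
In check: yes, from the black bishop on f7.
King squares — d7: attacked by Qd6; e7: attacked by Qd6; f7: attacked by Bg8; d8: attacked by Qd6; f8: attacked by Qd6.
Legal moves for White: none.
In check with no legal moves → checkmate.

checkmate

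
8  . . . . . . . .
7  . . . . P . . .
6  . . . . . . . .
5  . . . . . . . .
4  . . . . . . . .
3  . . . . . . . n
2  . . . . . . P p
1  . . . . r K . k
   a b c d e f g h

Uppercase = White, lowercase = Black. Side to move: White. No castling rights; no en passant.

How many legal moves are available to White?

White to move; king on f1.
In check: yes, from the black rook on e1.
Legal moves: Kxe1.
Count: 1.

1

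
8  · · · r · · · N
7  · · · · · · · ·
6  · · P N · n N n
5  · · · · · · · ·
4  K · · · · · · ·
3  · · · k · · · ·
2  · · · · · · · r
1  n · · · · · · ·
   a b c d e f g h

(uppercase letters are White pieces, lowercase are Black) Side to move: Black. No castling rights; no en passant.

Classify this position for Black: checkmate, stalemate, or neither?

Black to move; black king on d3.
In check: no.
Legal moves for Black include: Rxh8, Rg8, Rf8, Re8, Rc8, Rb8, Ra8+, Rd7, Rxd6, Nhg8, Nf7, Nf5, Nhg4, Nfg8, Ne8, Nh7, Nd7, Nh5, ... (list truncated; more exist).
Black has legal moves and is not in check → neither.

neither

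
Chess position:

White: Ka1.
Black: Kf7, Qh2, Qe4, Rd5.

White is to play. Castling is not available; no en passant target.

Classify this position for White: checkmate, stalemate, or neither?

White to move; white king on a1.
In check: no.
King squares — b1: attacked by Qe4; a2: attacked by Qh2; b2: attacked by Qh2.
Legal moves for White: none.
Not in check and no legal moves → stalemate.

stalemate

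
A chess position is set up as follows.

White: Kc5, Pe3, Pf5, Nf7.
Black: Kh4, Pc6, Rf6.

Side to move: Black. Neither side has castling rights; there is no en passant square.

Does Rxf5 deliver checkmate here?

no

After Rxf5: white king on c5; in check: yes, from the black rook on f5.
White has 7 legal replies: Kd6, Kxc6, Kb6, Kd4, Kc4, Kb4, Ne5.
In check but a legal move exists → not checkmate.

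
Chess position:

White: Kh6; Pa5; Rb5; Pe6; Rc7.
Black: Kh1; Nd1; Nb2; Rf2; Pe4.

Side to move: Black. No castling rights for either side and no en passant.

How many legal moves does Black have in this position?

21

Black to move; king on h1.
In check: no.
Legal moves: Rf8, Rf7, Rf6+, Rf5, Rf4, Rf3, Rh2+, Rg2, Re2, Rd2, Rc2, Rf1, Nc4, Na4, Nd3, Kh2, Kg2, Kg1, Ne3, Nc3, e3.
Count: 21.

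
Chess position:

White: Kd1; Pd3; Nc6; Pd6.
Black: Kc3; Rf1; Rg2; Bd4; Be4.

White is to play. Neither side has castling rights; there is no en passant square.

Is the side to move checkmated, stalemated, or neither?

checkmate

White to move; white king on d1.
In check: yes, from the black rook on f1.
King squares — c1: attacked by Rf1; e1: attacked by Rf1; c2: attacked by Rg2; d2: attacked by Rg2; e2: attacked by Rg2.
Legal moves for White: none.
In check with no legal moves → checkmate.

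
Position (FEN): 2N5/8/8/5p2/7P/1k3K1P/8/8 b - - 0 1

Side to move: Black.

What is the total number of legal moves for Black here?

9

Black to move; king on b3.
In check: no.
Legal moves: Kc4, Kb4, Ka4, Kc3, Ka3, Kc2, Kb2, Ka2, f4.
Count: 9.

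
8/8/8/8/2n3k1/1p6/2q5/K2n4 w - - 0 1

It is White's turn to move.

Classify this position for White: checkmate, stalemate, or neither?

stalemate

White to move; white king on a1.
In check: no.
King squares — b1: attacked by Qc2; a2: attacked by Qc2; b2: attacked by Nd1.
Legal moves for White: none.
Not in check and no legal moves → stalemate.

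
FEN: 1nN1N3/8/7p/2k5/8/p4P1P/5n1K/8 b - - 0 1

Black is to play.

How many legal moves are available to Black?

Black to move; king on c5.
In check: no.
Legal moves: Nd7, Nc6, Na6, Kc6, Kd5, Kb5, Kd4, Kc4, Kb4, Ng4+, Ne4, Nxh3, Nd3, Nh1, Nd1, h5, a2.
Count: 17.

17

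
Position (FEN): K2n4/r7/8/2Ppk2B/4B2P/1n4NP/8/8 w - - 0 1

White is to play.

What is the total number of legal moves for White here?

2

White to move; king on a8.
In check: yes, from the black rook on a7.
Legal moves: Kb8, Kxa7.
Count: 2.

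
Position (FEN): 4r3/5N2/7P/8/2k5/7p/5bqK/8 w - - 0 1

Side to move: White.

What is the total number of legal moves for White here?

White to move; king on h2.
In check: yes, from the black queen on g2.
Legal moves: none.
Count: 0.

0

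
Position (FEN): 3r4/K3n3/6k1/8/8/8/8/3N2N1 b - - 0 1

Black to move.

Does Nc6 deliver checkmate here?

no

After Nc6: white king on a7; in check: yes, from the black knight on c6.
White has 3 legal replies: Kb7, Kb6, Ka6.
In check but a legal move exists → not checkmate.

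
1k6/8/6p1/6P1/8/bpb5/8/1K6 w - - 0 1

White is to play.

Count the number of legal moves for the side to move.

0

White to move; king on b1.
In check: no.
Legal moves: none.
Count: 0.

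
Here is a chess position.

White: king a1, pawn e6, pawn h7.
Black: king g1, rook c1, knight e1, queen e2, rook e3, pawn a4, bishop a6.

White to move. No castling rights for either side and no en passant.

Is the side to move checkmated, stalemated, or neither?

checkmate

White to move; white king on a1.
In check: yes, from the black rook on c1.
King squares — b1: attacked by Rc1; a2: attacked by Qe2; b2: attacked by Qe2.
Legal moves for White: none.
In check with no legal moves → checkmate.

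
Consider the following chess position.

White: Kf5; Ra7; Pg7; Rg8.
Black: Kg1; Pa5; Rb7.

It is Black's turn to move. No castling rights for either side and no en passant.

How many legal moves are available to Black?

Black to move; king on g1.
In check: no.
Legal moves: Rb8, Rxg7, Rf7+, Re7, Rd7, Rc7, Rxa7, Rb6, Rb5+, Rb4, Rb3, Rb2, Rb1, Kh2, Kg2, Kf2, Kh1, Kf1, a4.
Count: 19.

19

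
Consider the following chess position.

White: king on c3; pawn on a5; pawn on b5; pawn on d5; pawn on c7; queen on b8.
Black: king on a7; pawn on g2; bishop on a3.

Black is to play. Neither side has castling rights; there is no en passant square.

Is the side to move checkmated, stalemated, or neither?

Black to move; black king on a7.
In check: yes, from the white queen on b8.
King squares — a6: attacked by Pb5; b6: attacked by Pa5; b7: attacked by Qb8; a8: attacked by Qb8; b8: attacked by Pc7.
Legal moves for Black: none.
In check with no legal moves → checkmate.

checkmate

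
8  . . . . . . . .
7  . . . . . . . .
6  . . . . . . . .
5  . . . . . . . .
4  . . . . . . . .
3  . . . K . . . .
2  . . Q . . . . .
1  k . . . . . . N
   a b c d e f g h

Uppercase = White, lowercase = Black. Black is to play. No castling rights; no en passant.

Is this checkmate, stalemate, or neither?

stalemate

Black to move; black king on a1.
In check: no.
King squares — b1: attacked by Qc2; a2: attacked by Qc2; b2: attacked by Qc2.
Legal moves for Black: none.
Not in check and no legal moves → stalemate.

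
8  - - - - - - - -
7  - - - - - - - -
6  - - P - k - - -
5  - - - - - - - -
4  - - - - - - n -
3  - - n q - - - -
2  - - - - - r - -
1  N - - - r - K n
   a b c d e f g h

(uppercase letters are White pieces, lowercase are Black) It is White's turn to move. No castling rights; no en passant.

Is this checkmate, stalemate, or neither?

White to move; white king on g1.
In check: yes, from the black rook on e1.
King squares — f1: attacked by Re1; h1: attacked by Re1; f2: attacked by Nh1; g2: attacked by Rf2; h2: attacked by Rf2.
Legal moves for White: none.
In check with no legal moves → checkmate.

checkmate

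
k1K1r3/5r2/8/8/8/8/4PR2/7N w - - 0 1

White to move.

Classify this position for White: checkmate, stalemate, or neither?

checkmate

White to move; white king on c8.
In check: yes, from the black rook on e8.
King squares — b7: attacked by Rf7; c7: attacked by Rf7; d7: attacked by Rf7; b8: attacked by Ka8; d8: attacked by Re8.
Legal moves for White: none.
In check with no legal moves → checkmate.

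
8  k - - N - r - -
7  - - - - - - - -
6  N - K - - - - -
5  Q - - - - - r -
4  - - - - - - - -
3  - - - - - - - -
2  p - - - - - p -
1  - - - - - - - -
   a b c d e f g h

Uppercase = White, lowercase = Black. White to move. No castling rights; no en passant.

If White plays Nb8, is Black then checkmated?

After Nb8: black king on a8; in check: yes, from the white queen on a5.
Black has 2 legal replies: Kxb8, Rxa5.
In check but a legal move exists → not checkmate.

no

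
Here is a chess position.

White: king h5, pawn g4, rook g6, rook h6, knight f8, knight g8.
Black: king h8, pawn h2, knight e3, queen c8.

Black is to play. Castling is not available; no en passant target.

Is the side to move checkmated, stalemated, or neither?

Black to move; black king on h8.
In check: yes, from the white rook on h6.
King squares — g7: attacked by Rg6; h7: attacked by Rh6; g8: attacked by Rg6.
Legal moves for Black: none.
In check with no legal moves → checkmate.

checkmate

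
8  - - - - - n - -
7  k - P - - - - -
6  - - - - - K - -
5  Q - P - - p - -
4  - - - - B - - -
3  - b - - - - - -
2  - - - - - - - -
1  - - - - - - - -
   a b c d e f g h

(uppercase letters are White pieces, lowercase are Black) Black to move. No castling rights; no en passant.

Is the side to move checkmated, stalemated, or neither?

checkmate

Black to move; black king on a7.
In check: yes, from the white queen on a5.
King squares — a6: attacked by Qa5; b6: attacked by Qa5; b7: attacked by Be4; a8: attacked by Be4; b8: attacked by Pc7.
Legal moves for Black: none.
In check with no legal moves → checkmate.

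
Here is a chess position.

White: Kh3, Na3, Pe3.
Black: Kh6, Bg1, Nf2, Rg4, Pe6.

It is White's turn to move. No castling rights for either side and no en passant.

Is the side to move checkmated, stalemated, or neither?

checkmate

White to move; white king on h3.
In check: yes, from the black knight on f2.
King squares — g2: attacked by Rg4; h2: attacked by Bg1; g3: attacked by Rg4; g4: attacked by Nf2; h4: attacked by Rg4.
Legal moves for White: none.
In check with no legal moves → checkmate.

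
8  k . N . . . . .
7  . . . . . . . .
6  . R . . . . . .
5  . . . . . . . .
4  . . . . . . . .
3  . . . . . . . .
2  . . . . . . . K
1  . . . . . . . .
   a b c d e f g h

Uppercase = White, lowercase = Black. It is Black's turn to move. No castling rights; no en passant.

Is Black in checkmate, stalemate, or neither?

Black to move; black king on a8.
In check: no.
King squares — a7: attacked by Nc8; b7: attacked by Rb6; b8: attacked by Rb6.
Legal moves for Black: none.
Not in check and no legal moves → stalemate.

stalemate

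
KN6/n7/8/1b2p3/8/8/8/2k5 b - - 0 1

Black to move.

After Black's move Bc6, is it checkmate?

no

After Bc6: white king on a8; in check: yes, from the black bishop on c6.
White has 2 legal replies: Kxa7, Nxc6.
In check but a legal move exists → not checkmate.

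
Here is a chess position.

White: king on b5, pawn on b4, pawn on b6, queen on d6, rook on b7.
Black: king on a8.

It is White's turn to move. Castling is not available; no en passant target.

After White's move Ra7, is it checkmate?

yes

After Ra7: black king on a8; in check: yes, from the white rook on a7.
King squares — a7: attacked by Pb6; b7: attacked by Ra7; b8: attacked by Qd6.
Black has no legal moves → checkmate.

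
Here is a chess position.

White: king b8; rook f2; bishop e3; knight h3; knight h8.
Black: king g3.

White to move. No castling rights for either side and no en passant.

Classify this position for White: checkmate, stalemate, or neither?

White to move; white king on b8.
In check: no.
Legal moves for White include: Nf7, Ng6, Kc8, Ka8, Kc7, Kb7, Ka7, Ng5, Nf4, Ng1, Ba7, Bh6, Bb6, Bg5, Bc5, Bf4+, Bd4, Bd2, ... (list truncated; more exist).
White has legal moves and is not in check → neither.

neither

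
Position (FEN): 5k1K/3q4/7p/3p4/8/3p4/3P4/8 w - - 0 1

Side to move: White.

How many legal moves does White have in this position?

White to move; king on h8.
In check: no.
Legal moves: none.
Count: 0.

0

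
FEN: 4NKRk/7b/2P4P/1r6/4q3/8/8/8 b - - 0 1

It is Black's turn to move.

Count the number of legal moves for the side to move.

Black to move; king on h8.
In check: yes, from the white rook on g8.
Legal moves: Bxg8.
Count: 1.

1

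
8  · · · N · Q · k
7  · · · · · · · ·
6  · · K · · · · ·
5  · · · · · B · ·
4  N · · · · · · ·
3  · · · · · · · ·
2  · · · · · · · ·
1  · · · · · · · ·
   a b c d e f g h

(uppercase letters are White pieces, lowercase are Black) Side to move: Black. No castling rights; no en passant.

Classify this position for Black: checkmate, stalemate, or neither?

Black to move; black king on h8.
In check: yes, from the white queen on f8.
King squares — g7: attacked by Qf8; h7: attacked by Bf5; g8: attacked by Qf8.
Legal moves for Black: none.
In check with no legal moves → checkmate.

checkmate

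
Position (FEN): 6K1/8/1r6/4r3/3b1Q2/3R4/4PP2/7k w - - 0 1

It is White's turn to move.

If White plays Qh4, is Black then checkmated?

After Qh4: black king on h1; in check: yes, from the white queen on h4.
Black has 2 legal replies: Kg2, Kg1.
In check but a legal move exists → not checkmate.

no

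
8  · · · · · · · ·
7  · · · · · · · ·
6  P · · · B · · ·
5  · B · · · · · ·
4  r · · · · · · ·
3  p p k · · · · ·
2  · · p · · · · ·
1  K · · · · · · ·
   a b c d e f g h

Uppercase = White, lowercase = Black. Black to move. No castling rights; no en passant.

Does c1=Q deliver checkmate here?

After c1=Q: white king on a1; in check: yes, from the black queen on c1.
King squares — b1: attacked by Qc1; a2: attacked by Pb3; b2: attacked by Qc1.
White has no legal moves → checkmate.

yes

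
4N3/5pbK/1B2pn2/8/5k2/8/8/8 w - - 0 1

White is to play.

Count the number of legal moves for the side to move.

2

White to move; king on h7.
In check: yes, from the black knight on f6.
Legal moves: Kxg7, Nxf6.
Count: 2.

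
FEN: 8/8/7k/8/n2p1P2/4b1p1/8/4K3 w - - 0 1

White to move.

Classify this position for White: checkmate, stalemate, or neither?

White to move; white king on e1.
In check: no.
Legal moves for White: Ke2, Kf1, Kd1, f5.
White has 4 legal moves and is not in check → neither.

neither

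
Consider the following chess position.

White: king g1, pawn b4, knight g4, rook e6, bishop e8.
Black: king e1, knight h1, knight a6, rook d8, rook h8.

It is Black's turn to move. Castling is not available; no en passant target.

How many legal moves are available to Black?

2

Black to move; king on e1.
In check: yes, from the white rook on e6.
Legal moves: Kd2, Kd1.
Count: 2.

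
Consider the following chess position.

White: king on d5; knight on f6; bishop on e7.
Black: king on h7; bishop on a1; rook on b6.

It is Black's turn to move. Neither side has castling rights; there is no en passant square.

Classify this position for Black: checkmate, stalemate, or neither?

neither

Black to move; black king on h7.
In check: yes, from the white knight on f6.
King squares — g6: available; h6: available; g7: available; g8: attacked by Nf6; h8: available.
Legal moves for Black: Kh8, Kg7, Kh6, Kg6, Rxf6, Bxf6.
Black is in check but has 6 legal moves → neither.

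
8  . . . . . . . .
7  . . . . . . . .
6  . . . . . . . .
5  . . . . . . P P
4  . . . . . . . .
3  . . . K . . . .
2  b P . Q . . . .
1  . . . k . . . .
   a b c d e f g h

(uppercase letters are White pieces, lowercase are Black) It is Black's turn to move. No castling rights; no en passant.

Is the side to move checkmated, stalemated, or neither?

checkmate

Black to move; black king on d1.
In check: yes, from the white queen on d2.
King squares — c1: attacked by Qd2; e1: attacked by Qd2; c2: attacked by Qd2; d2: attacked by Kd3; e2: attacked by Qd2.
Legal moves for Black: none.
In check with no legal moves → checkmate.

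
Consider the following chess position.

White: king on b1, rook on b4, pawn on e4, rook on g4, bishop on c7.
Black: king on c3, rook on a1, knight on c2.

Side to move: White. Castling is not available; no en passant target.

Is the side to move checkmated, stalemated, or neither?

checkmate

White to move; white king on b1.
In check: yes, from the black rook on a1.
King squares — a1: attacked by Nc2; c1: attacked by Ra1; a2: attacked by Ra1; b2: attacked by Kc3; c2: attacked by Kc3.
Legal moves for White: none.
In check with no legal moves → checkmate.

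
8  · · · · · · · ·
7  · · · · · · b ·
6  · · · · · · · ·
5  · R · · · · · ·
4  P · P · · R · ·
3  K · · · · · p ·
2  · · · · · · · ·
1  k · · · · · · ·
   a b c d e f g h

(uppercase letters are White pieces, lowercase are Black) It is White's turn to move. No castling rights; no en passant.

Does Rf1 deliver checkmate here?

yes

After Rf1: black king on a1; in check: yes, from the white rook on f1.
King squares — b1: attacked by Rf1; a2: attacked by Ka3; b2: attacked by Ka3.
Black has no legal moves → checkmate.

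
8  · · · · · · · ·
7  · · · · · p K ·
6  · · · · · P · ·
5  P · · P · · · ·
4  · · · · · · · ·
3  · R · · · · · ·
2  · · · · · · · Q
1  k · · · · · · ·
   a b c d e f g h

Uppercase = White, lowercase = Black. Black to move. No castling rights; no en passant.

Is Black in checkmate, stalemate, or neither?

Black to move; black king on a1.
In check: no.
King squares — b1: attacked by Rb3; a2: attacked by Qh2; b2: attacked by Qh2.
Legal moves for Black: none.
Not in check and no legal moves → stalemate.

stalemate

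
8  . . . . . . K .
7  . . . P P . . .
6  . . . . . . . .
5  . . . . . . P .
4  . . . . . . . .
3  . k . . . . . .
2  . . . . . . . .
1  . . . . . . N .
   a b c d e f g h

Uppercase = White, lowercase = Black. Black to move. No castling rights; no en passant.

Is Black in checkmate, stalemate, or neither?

Black to move; black king on b3.
In check: no.
Legal moves for Black: Kc4, Kb4, Ka4, Kc3, Ka3, Kc2, Kb2, Ka2.
Black has 8 legal moves and is not in check → neither.

neither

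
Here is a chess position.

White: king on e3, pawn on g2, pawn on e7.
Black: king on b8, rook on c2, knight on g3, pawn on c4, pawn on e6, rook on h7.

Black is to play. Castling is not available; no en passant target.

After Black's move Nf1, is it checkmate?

After Nf1: white king on e3; in check: yes, from the black knight on f1.
White has 4 legal replies: Kf4, Ke4, Kd4, Kf3.
In check but a legal move exists → not checkmate.

no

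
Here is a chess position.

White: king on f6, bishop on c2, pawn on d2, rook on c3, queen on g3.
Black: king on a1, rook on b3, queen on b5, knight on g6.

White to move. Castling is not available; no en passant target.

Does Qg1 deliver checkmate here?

After Qg1: black king on a1; in check: yes, from the white queen on g1.
Black has 4 legal replies: Kb2, Ka2, Qf1+, Rb1.
In check but a legal move exists → not checkmate.

no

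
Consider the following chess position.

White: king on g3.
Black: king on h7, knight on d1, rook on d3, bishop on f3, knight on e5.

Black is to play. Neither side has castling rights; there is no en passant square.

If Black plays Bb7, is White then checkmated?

no

After Bb7: white king on g3; in check: yes, from the black rook on d3.
White has 3 legal replies: Kh4, Kf4, Kh2.
In check but a legal move exists → not checkmate.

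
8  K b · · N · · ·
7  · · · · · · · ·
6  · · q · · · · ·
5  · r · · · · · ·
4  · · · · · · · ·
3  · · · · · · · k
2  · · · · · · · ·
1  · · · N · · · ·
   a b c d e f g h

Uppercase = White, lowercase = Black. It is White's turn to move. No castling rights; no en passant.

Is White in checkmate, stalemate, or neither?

White to move; white king on a8.
In check: yes, from the black queen on c6.
King squares — a7: attacked by Bb8; b7: attacked by Rb5; b8: attacked by Rb5.
Legal moves for White: none.
In check with no legal moves → checkmate.

checkmate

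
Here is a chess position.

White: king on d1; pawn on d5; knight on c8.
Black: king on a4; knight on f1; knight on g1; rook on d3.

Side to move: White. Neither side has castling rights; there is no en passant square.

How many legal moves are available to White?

White to move; king on d1.
In check: yes, from the black rook on d3.
Legal moves: Kc2, Ke1, Kc1.
Count: 3.

3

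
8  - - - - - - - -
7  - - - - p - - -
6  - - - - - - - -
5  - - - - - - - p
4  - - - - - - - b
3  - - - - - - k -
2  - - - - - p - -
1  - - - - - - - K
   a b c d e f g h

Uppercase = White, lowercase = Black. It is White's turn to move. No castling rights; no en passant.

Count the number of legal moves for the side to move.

0

White to move; king on h1.
In check: no.
Legal moves: none.
Count: 0.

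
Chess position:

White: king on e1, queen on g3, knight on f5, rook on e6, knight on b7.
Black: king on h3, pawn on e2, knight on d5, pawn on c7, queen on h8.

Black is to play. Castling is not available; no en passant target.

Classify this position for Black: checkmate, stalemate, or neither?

Black to move; black king on h3.
In check: yes, from the white queen on g3.
King squares — g2: attacked by Qg3; h2: attacked by Qg3; g3: attacked by Nf5; g4: attacked by Qg3; h4: attacked by Qg3.
Legal moves for Black: none.
In check with no legal moves → checkmate.

checkmate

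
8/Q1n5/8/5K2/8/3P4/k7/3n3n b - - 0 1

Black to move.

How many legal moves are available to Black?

4

Black to move; king on a2.
In check: yes, from the white queen on a7.
Legal moves: Kb3, Kb2, Kb1, Na6.
Count: 4.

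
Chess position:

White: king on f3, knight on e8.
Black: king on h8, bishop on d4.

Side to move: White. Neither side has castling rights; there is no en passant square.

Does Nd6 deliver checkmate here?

After Nd6: black king on h8; in check: no.
Black is not in check, so this cannot be checkmate.

no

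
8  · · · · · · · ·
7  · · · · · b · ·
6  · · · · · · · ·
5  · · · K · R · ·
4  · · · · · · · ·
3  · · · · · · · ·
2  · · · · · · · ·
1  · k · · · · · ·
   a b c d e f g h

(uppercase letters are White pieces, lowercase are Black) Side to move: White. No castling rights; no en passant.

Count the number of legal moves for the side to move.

7

White to move; king on d5.
In check: yes, from the black bishop on f7.
Legal moves: Kd6, Kc6, Ke5, Kc5, Ke4, Kd4, Rxf7.
Count: 7.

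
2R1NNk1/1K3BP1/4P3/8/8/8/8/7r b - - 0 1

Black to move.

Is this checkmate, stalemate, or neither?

Black to move; black king on g8.
In check: yes, from the white bishop on f7.
King squares — f7: attacked by Pe6; g7: attacked by Ne8; h7: attacked by Nf8; f8: attacked by Pg7; h8: attacked by Pg7.
Legal moves for Black: none.
In check with no legal moves → checkmate.

checkmate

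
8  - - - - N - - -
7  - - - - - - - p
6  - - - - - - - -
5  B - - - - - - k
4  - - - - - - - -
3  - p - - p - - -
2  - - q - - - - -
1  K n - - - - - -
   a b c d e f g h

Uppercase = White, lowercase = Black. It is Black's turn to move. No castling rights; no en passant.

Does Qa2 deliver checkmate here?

After Qa2: white king on a1; in check: yes, from the black queen on a2.
King squares — b1: attacked by Qa2; a2: attacked by Pb3; b2: attacked by Qa2.
White has no legal moves → checkmate.

yes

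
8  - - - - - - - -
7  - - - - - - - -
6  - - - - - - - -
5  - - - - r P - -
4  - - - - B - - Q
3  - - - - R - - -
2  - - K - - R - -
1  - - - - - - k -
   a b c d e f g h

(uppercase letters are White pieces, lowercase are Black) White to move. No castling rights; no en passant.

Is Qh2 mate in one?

yes

After Qh2: black king on g1; in check: yes, from the white queen on h2.
King squares — f1: attacked by Rf2; h1: attacked by Qh2; f2: attacked by Qh2; g2: attacked by Rf2; h2: attacked by Rf2.
Black has no legal moves → checkmate.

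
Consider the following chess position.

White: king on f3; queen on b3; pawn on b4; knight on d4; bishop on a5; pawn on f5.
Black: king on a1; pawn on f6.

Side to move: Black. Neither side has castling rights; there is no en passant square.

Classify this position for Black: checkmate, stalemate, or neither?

stalemate

Black to move; black king on a1.
In check: no.
King squares — b1: attacked by Qb3; a2: attacked by Qb3; b2: attacked by Qb3.
Legal moves for Black: none.
Not in check and no legal moves → stalemate.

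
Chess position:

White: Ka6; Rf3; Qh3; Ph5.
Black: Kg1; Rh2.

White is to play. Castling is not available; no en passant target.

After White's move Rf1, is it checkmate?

yes

After Rf1: black king on g1; in check: yes, from the white rook on f1.
King squares — f1: attacked by Qh3; h1: attacked by Rf1; f2: attacked by Rf1; g2: attacked by Qh3; h2: own rook.
Black has no legal moves → checkmate.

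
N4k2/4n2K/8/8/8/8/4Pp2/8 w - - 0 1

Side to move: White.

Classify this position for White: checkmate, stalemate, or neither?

neither

White to move; white king on h7.
In check: no.
Legal moves for White: Nc7, Nb6, Kh8, Kh6, e3, e4.
White has 6 legal moves and is not in check → neither.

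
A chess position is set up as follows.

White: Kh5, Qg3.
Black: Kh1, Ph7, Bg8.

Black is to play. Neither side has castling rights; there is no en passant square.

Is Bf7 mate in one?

no

After Bf7: white king on h5; in check: yes, from the black bishop on f7.
White has 5 legal replies: Kh6, Kg5, Kh4, Kg4, Qg6.
In check but a legal move exists → not checkmate.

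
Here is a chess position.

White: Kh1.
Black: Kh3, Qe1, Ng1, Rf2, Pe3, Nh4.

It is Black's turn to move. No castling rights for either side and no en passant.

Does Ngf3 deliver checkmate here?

After Ngf3: white king on h1; in check: yes, from the black queen on e1.
King squares — g1: attacked by Qe1; g2: attacked by Rf2; h2: attacked by Rf2.
White has no legal moves → checkmate.

yes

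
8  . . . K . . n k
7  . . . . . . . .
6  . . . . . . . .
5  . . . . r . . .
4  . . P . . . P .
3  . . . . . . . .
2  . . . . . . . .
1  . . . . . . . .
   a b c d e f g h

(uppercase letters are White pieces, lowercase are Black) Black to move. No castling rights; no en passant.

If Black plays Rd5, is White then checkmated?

no

After Rd5: white king on d8; in check: yes, from the black rook on d5.
White has 4 legal replies: Ke8, Kc8, Kc7, cxd5.
In check but a legal move exists → not checkmate.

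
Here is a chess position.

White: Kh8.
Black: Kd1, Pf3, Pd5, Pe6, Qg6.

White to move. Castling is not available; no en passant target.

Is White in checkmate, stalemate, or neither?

White to move; white king on h8.
In check: no.
King squares — g7: attacked by Qg6; h7: attacked by Qg6; g8: attacked by Qg6.
Legal moves for White: none.
Not in check and no legal moves → stalemate.

stalemate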